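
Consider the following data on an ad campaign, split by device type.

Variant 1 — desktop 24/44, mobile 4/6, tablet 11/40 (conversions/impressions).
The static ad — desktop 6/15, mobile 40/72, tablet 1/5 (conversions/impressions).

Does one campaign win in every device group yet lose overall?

Desktop: Variant 1 24/44 = 54.5%, the static ad 6/15 = 40.0% → Variant 1
Mobile: Variant 1 4/6 = 66.7%, the static ad 40/72 = 55.6% → Variant 1
Tablet: Variant 1 11/40 = 27.5%, the static ad 1/5 = 20.0% → Variant 1
Overall: Variant 1 39/90 = 43.3%, the static ad 47/92 = 51.1% → the static ad
Variant 1 wins each device group but the static ad wins overall — the comparison reverses. Variant 1's impressions skew toward tablet, which has a lower base rate.

Yes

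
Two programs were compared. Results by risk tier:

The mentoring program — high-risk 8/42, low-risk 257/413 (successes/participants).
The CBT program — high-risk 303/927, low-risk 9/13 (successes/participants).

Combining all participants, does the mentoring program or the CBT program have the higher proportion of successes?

High-risk: the mentoring program 8/42 = 19.0%, the CBT program 303/927 = 32.7% → the CBT program
Low-risk: the mentoring program 257/413 = 62.2%, the CBT program 9/13 = 69.2% → the CBT program
Overall: the mentoring program 265/455 = 58.2%, the CBT program 312/940 = 33.2% → the mentoring program
(The CBT program wins every risk group but the mentoring program wins overall — the CBT program's participants skew toward the low-rate high-risk group.)

the mentoring program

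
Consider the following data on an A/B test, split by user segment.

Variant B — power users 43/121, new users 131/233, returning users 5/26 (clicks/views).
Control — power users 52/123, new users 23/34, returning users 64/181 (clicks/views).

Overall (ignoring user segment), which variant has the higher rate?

Power users: Variant B 43/121 = 35.5%, Control 52/123 = 42.3% → Control
New users: Variant B 131/233 = 56.2%, Control 23/34 = 67.6% → Control
Returning users: Variant B 5/26 = 19.2%, Control 64/181 = 35.4% → Control
Overall: Variant B 179/380 = 47.1%, Control 139/338 = 41.1% → Variant B
(Control wins every user group but Variant B wins overall — Control's views skew toward the low-rate returning users group.)

Variant B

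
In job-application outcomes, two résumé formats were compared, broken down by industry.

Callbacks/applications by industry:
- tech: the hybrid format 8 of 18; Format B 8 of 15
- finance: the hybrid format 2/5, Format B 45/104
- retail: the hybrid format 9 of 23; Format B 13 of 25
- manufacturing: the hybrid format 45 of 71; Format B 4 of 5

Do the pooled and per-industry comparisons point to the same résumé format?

No

Tech: the hybrid format 8/18 = 44.4%, Format B 8/15 = 53.3% → Format B
Finance: the hybrid format 2/5 = 40.0%, Format B 45/104 = 43.3% → Format B
Retail: the hybrid format 9/23 = 39.1%, Format B 13/25 = 52.0% → Format B
Manufacturing: the hybrid format 45/71 = 63.4%, Format B 4/5 = 80.0% → Format B
Overall: the hybrid format 64/117 = 54.7%, Format B 70/149 = 47.0% → the hybrid format
Format B wins each industry group but the hybrid format wins overall — the comparison reverses. Format B's applications skew toward finance, which has a lower base rate.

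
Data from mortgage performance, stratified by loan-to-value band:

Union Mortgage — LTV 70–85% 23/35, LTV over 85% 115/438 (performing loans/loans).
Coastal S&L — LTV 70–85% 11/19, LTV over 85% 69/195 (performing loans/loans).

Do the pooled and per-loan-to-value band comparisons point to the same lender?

LTV 70–85%: Union Mortgage 23/35 = 65.7%, Coastal S&L 11/19 = 57.9% → Union Mortgage
LTV over 85%: Union Mortgage 115/438 = 26.3%, Coastal S&L 69/195 = 35.4% → Coastal S&L
Overall: Union Mortgage 138/473 = 29.2%, Coastal S&L 80/214 = 37.4% → Coastal S&L
Neither sweeps: Union Mortgage wins 1 of 2 groups, Coastal S&L wins 1. Coastal S&L wins overall but not every group — no Simpson reversal.

No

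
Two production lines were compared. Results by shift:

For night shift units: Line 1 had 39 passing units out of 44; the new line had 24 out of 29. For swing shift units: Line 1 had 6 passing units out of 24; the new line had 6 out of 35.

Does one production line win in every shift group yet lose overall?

No

Night shift: Line 1 39/44 = 88.6%, the new line 24/29 = 82.8% → Line 1
Swing shift: Line 1 6/24 = 25.0%, the new line 6/35 = 17.1% → Line 1
Overall: Line 1 45/68 = 66.2%, the new line 30/64 = 46.9% → Line 1
Line 1 wins overall and in every shift group — no reversal.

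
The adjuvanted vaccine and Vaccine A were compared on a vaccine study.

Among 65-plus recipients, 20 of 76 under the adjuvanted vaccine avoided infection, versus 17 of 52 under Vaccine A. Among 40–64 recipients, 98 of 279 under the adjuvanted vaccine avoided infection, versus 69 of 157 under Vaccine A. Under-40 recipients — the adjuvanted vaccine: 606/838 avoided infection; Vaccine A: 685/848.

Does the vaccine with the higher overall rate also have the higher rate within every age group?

Yes

65-plus: the adjuvanted vaccine 20/76 = 26.3%, Vaccine A 17/52 = 32.7% → Vaccine A
40–64: the adjuvanted vaccine 98/279 = 35.1%, Vaccine A 69/157 = 43.9% → Vaccine A
Under-40: the adjuvanted vaccine 606/838 = 72.3%, Vaccine A 685/848 = 80.8% → Vaccine A
Overall: the adjuvanted vaccine 724/1193 = 60.7%, Vaccine A 771/1057 = 72.9% → Vaccine A
Vaccine A wins overall and in every age group — no reversal.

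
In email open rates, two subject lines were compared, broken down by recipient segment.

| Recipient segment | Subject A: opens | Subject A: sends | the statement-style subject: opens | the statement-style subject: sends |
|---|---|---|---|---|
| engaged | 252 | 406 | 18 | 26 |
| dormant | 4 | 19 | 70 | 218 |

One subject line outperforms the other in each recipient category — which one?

Engaged: Subject A 252/406 = 62.1%, the statement-style subject 18/26 = 69.2% → the statement-style subject
Dormant: Subject A 4/19 = 21.1%, the statement-style subject 70/218 = 32.1% → the statement-style subject
The statement-style subject has the higher rate in both groups.

the statement-style subject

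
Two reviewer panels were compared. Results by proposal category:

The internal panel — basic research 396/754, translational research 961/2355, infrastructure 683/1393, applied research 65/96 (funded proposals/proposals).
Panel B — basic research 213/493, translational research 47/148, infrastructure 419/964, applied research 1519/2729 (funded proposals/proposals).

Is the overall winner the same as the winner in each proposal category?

No

Basic research: the internal panel 396/754 = 52.5%, Panel B 213/493 = 43.2% → the internal panel
Translational research: the internal panel 961/2355 = 40.8%, Panel B 47/148 = 31.8% → the internal panel
Infrastructure: the internal panel 683/1393 = 49.0%, Panel B 419/964 = 43.5% → the internal panel
Applied research: the internal panel 65/96 = 67.7%, Panel B 1519/2729 = 55.7% → the internal panel
Overall: the internal panel 2105/4598 = 45.8%, Panel B 2198/4334 = 50.7% → Panel B
The internal panel wins each proposal group but Panel B wins overall — the comparison reverses. The internal panel's proposals skew toward translational research, which has a lower base rate.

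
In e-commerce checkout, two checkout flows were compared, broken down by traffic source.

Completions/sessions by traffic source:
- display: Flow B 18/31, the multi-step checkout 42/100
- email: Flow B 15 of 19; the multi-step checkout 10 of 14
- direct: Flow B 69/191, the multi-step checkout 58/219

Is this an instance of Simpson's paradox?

No

Display: Flow B 18/31 = 58.1%, the multi-step checkout 42/100 = 42.0% → Flow B
Email: Flow B 15/19 = 78.9%, the multi-step checkout 10/14 = 71.4% → Flow B
Direct: Flow B 69/191 = 36.1%, the multi-step checkout 58/219 = 26.5% → Flow B
Overall: Flow B 102/241 = 42.3%, the multi-step checkout 110/333 = 33.0% → Flow B
Flow B wins overall and in every traffic group — no reversal.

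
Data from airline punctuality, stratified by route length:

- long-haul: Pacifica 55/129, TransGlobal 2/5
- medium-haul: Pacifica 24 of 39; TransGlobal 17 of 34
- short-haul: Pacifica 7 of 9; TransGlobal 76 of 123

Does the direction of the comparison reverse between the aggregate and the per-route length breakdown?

Yes

Long-haul: Pacifica 55/129 = 42.6%, TransGlobal 2/5 = 40.0% → Pacifica
Medium-haul: Pacifica 24/39 = 61.5%, TransGlobal 17/34 = 50.0% → Pacifica
Short-haul: Pacifica 7/9 = 77.8%, TransGlobal 76/123 = 61.8% → Pacifica
Overall: Pacifica 86/177 = 48.6%, TransGlobal 95/162 = 58.6% → TransGlobal
Pacifica wins each route group but TransGlobal wins overall — the comparison reverses. Pacifica's flights skew toward long-haul, which has a lower base rate.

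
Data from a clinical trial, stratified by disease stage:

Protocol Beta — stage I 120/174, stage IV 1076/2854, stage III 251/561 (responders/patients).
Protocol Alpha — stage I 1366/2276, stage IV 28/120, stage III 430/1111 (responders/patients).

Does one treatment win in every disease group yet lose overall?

Yes

Stage I: Protocol Beta 120/174 = 69.0%, Protocol Alpha 1366/2276 = 60.0% → Protocol Beta
Stage IV: Protocol Beta 1076/2854 = 37.7%, Protocol Alpha 28/120 = 23.3% → Protocol Beta
Stage III: Protocol Beta 251/561 = 44.7%, Protocol Alpha 430/1111 = 38.7% → Protocol Beta
Overall: Protocol Beta 1447/3589 = 40.3%, Protocol Alpha 1824/3507 = 52.0% → Protocol Alpha
Protocol Beta wins each disease group but Protocol Alpha wins overall — the comparison reverses. Protocol Beta's patients skew toward stage IV, which has a lower base rate.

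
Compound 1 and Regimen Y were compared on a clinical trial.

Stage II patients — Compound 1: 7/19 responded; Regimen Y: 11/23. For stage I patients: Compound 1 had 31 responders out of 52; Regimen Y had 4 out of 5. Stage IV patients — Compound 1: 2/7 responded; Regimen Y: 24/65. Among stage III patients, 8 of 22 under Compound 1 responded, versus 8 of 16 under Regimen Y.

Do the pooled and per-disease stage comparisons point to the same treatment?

Stage II: Compound 1 7/19 = 36.8%, Regimen Y 11/23 = 47.8% → Regimen Y
Stage I: Compound 1 31/52 = 59.6%, Regimen Y 4/5 = 80.0% → Regimen Y
Stage IV: Compound 1 2/7 = 28.6%, Regimen Y 24/65 = 36.9% → Regimen Y
Stage III: Compound 1 8/22 = 36.4%, Regimen Y 8/16 = 50.0% → Regimen Y
Overall: Compound 1 48/100 = 48.0%, Regimen Y 47/109 = 43.1% → Compound 1
Regimen Y wins each disease group but Compound 1 wins overall — the comparison reverses. Regimen Y's patients skew toward stage IV, which has a lower base rate.

No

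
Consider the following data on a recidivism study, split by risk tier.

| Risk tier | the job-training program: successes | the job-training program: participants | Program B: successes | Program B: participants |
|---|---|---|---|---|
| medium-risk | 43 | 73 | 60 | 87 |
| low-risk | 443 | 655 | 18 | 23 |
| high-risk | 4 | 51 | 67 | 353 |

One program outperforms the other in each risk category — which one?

Program B

Medium-risk: the job-training program 43/73 = 58.9%, Program B 60/87 = 69.0% → Program B
Low-risk: the job-training program 443/655 = 67.6%, Program B 18/23 = 78.3% → Program B
High-risk: the job-training program 4/51 = 7.8%, Program B 67/353 = 19.0% → Program B
Program B has the higher rate in all 3 groups.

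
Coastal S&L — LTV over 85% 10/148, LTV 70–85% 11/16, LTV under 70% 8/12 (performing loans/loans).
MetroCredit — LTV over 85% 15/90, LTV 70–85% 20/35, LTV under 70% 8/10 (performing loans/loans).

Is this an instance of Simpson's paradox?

No

LTV over 85%: Coastal S&L 10/148 = 6.8%, MetroCredit 15/90 = 16.7% → MetroCredit
LTV 70–85%: Coastal S&L 11/16 = 68.8%, MetroCredit 20/35 = 57.1% → Coastal S&L
LTV under 70%: Coastal S&L 8/12 = 66.7%, MetroCredit 8/10 = 80.0% → MetroCredit
Overall: Coastal S&L 29/176 = 16.5%, MetroCredit 43/135 = 31.9% → MetroCredit
Neither sweeps: Coastal S&L wins 1 of 3 groups, MetroCredit wins 2. MetroCredit wins overall but not every group — no Simpson reversal.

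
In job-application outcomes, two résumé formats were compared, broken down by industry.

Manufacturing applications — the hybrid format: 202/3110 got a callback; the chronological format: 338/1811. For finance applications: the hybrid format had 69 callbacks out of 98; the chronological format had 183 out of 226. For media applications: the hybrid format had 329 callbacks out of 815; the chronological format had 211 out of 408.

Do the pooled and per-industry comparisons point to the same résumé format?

Yes

Manufacturing: the hybrid format 202/3110 = 6.5%, the chronological format 338/1811 = 18.7% → the chronological format
Finance: the hybrid format 69/98 = 70.4%, the chronological format 183/226 = 81.0% → the chronological format
Media: the hybrid format 329/815 = 40.4%, the chronological format 211/408 = 51.7% → the chronological format
Overall: the hybrid format 600/4023 = 14.9%, the chronological format 732/2445 = 29.9% → the chronological format
The chronological format wins overall and in every industry group — no reversal.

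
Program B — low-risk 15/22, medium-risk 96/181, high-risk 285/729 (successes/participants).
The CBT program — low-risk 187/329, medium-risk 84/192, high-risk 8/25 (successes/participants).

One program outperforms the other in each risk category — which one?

Program B

Low-risk: Program B 15/22 = 68.2%, the CBT program 187/329 = 56.8% → Program B
Medium-risk: Program B 96/181 = 53.0%, the CBT program 84/192 = 43.8% → Program B
High-risk: Program B 285/729 = 39.1%, the CBT program 8/25 = 32.0% → Program B
Program B has the higher rate in all 3 groups.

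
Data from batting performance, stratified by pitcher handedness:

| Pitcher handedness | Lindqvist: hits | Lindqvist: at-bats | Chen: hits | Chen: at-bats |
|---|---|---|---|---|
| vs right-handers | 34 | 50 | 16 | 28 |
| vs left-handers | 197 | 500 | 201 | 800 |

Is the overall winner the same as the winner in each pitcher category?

Yes

Vs right-handers: Lindqvist 34/50 = 68.0%, Chen 16/28 = 57.1% → Lindqvist
Vs left-handers: Lindqvist 197/500 = 39.4%, Chen 201/800 = 25.1% → Lindqvist
Overall: Lindqvist 231/550 = 42.0%, Chen 217/828 = 26.2% → Lindqvist
Lindqvist wins overall and in every pitcher group — no reversal.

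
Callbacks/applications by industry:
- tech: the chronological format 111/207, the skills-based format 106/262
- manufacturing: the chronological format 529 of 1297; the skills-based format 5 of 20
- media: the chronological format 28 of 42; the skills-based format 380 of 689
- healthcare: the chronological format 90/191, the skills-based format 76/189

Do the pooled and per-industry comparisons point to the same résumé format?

Tech: the chronological format 111/207 = 53.6%, the skills-based format 106/262 = 40.5% → the chronological format
Manufacturing: the chronological format 529/1297 = 40.8%, the skills-based format 5/20 = 25.0% → the chronological format
Media: the chronological format 28/42 = 66.7%, the skills-based format 380/689 = 55.2% → the chronological format
Healthcare: the chronological format 90/191 = 47.1%, the skills-based format 76/189 = 40.2% → the chronological format
Overall: the chronological format 758/1737 = 43.6%, the skills-based format 567/1160 = 48.9% → the skills-based format
The chronological format wins each industry group but the skills-based format wins overall — the comparison reverses. The chronological format's applications skew toward manufacturing, which has a lower base rate.

No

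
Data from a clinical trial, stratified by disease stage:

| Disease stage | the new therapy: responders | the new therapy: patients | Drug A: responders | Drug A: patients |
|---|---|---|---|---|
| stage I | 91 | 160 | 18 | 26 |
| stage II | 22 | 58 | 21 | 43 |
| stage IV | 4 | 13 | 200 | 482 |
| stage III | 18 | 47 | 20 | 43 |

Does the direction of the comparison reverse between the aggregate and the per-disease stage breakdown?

Yes

Stage I: the new therapy 91/160 = 56.9%, Drug A 18/26 = 69.2% → Drug A
Stage II: the new therapy 22/58 = 37.9%, Drug A 21/43 = 48.8% → Drug A
Stage IV: the new therapy 4/13 = 30.8%, Drug A 200/482 = 41.5% → Drug A
Stage III: the new therapy 18/47 = 38.3%, Drug A 20/43 = 46.5% → Drug A
Overall: the new therapy 135/278 = 48.6%, Drug A 259/594 = 43.6% → the new therapy
Drug A wins each disease group but the new therapy wins overall — the comparison reverses. Drug A's patients skew toward stage IV, which has a lower base rate.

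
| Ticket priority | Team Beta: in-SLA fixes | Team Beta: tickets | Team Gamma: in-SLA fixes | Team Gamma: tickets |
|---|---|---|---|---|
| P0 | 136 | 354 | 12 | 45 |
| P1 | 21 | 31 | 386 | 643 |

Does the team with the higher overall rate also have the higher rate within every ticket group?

P0: Team Beta 136/354 = 38.4%, Team Gamma 12/45 = 26.7% → Team Beta
P1: Team Beta 21/31 = 67.7%, Team Gamma 386/643 = 60.0% → Team Beta
Overall: Team Beta 157/385 = 40.8%, Team Gamma 398/688 = 57.8% → Team Gamma
Team Beta wins each ticket group but Team Gamma wins overall — the comparison reverses. Team Beta's tickets skew toward P0, which has a lower base rate.

No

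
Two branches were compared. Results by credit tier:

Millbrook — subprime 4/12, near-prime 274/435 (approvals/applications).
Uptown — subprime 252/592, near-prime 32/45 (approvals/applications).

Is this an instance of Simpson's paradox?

Yes

Subprime: Millbrook 4/12 = 33.3%, Uptown 252/592 = 42.6% → Uptown
Near-prime: Millbrook 274/435 = 63.0%, Uptown 32/45 = 71.1% → Uptown
Overall: Millbrook 278/447 = 62.2%, Uptown 284/637 = 44.6% → Millbrook
Uptown wins each credit group but Millbrook wins overall — the comparison reverses. Uptown's applications skew toward subprime, which has a lower base rate.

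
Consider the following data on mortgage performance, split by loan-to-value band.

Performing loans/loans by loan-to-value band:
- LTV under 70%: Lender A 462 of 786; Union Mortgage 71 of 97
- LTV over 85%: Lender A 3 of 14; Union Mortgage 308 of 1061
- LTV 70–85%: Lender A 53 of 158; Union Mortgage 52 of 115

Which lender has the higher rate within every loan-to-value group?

LTV under 70%: Lender A 462/786 = 58.8%, Union Mortgage 71/97 = 73.2% → Union Mortgage
LTV over 85%: Lender A 3/14 = 21.4%, Union Mortgage 308/1061 = 29.0% → Union Mortgage
LTV 70–85%: Lender A 53/158 = 33.5%, Union Mortgage 52/115 = 45.2% → Union Mortgage
Union Mortgage has the higher rate in all 3 groups.

Union Mortgage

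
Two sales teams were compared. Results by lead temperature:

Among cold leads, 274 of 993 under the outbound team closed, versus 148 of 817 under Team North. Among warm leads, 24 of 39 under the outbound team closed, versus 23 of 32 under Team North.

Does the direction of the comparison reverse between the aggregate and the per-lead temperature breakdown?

Cold: the outbound team 274/993 = 27.6%, Team North 148/817 = 18.1% → the outbound team
Warm: the outbound team 24/39 = 61.5%, Team North 23/32 = 71.9% → Team North
Overall: the outbound team 298/1032 = 28.9%, Team North 171/849 = 20.1% → the outbound team
Neither sweeps: the outbound team wins 1 of 2 groups, Team North wins 1. The outbound team wins overall but not every group — no Simpson reversal.

No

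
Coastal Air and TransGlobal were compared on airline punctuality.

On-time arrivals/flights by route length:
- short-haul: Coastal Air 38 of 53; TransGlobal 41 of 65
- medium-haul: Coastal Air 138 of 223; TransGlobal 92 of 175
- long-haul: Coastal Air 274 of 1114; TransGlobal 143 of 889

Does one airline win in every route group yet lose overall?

No

Short-haul: Coastal Air 38/53 = 71.7%, TransGlobal 41/65 = 63.1% → Coastal Air
Medium-haul: Coastal Air 138/223 = 61.9%, TransGlobal 92/175 = 52.6% → Coastal Air
Long-haul: Coastal Air 274/1114 = 24.6%, TransGlobal 143/889 = 16.1% → Coastal Air
Overall: Coastal Air 450/1390 = 32.4%, TransGlobal 276/1129 = 24.4% → Coastal Air
Coastal Air wins overall and in every route group — no reversal.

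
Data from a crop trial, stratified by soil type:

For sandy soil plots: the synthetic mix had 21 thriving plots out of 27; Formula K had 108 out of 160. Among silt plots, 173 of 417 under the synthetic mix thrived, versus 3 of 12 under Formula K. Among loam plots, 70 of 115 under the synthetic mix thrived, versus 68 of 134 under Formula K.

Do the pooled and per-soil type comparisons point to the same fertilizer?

Sandy soil: the synthetic mix 21/27 = 77.8%, Formula K 108/160 = 67.5% → the synthetic mix
Silt: the synthetic mix 173/417 = 41.5%, Formula K 3/12 = 25.0% → the synthetic mix
Loam: the synthetic mix 70/115 = 60.9%, Formula K 68/134 = 50.7% → the synthetic mix
Overall: the synthetic mix 264/559 = 47.2%, Formula K 179/306 = 58.5% → Formula K
The synthetic mix wins each soil group but Formula K wins overall — the comparison reverses. The synthetic mix's plots skew toward silt, which has a lower base rate.

No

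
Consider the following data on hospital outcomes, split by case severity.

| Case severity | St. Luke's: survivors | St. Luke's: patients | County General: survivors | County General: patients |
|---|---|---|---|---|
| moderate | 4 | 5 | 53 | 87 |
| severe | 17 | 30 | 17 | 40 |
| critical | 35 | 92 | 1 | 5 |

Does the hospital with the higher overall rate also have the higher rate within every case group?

No

Moderate: St. Luke's 4/5 = 80.0%, County General 53/87 = 60.9% → St. Luke's
Severe: St. Luke's 17/30 = 56.7%, County General 17/40 = 42.5% → St. Luke's
Critical: St. Luke's 35/92 = 38.0%, County General 1/5 = 20.0% → St. Luke's
Overall: St. Luke's 56/127 = 44.1%, County General 71/132 = 53.8% → County General
St. Luke's wins each case group but County General wins overall — the comparison reverses. St. Luke's's patients skew toward critical, which has a lower base rate.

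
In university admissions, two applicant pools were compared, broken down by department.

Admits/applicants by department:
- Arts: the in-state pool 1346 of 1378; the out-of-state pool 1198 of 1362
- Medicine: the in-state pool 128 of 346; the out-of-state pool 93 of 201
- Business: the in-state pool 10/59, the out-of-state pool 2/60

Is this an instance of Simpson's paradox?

No

Arts: the in-state pool 1346/1378 = 97.7%, the out-of-state pool 1198/1362 = 88.0% → the in-state pool
Medicine: the in-state pool 128/346 = 37.0%, the out-of-state pool 93/201 = 46.3% → the out-of-state pool
Business: the in-state pool 10/59 = 16.9%, the out-of-state pool 2/60 = 3.3% → the in-state pool
Overall: the in-state pool 1484/1783 = 83.2%, the out-of-state pool 1293/1623 = 79.7% → the in-state pool
Neither sweeps: the in-state pool wins 2 of 3 groups, the out-of-state pool wins 1. The in-state pool wins overall but not every group — no Simpson reversal.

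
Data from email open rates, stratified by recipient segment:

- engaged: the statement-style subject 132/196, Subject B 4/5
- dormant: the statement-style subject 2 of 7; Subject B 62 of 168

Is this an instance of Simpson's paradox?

Yes

Engaged: the statement-style subject 132/196 = 67.3%, Subject B 4/5 = 80.0% → Subject B
Dormant: the statement-style subject 2/7 = 28.6%, Subject B 62/168 = 36.9% → Subject B
Overall: the statement-style subject 134/203 = 66.0%, Subject B 66/173 = 38.2% → the statement-style subject
Subject B wins each recipient group but the statement-style subject wins overall — the comparison reverses. Subject B's sends skew toward dormant, which has a lower base rate.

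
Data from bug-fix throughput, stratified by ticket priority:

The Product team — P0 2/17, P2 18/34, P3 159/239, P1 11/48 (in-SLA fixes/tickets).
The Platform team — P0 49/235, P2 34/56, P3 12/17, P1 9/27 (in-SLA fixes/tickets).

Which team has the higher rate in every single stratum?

P0: the Product team 2/17 = 11.8%, the Platform team 49/235 = 20.9% → the Platform team
P2: the Product team 18/34 = 52.9%, the Platform team 34/56 = 60.7% → the Platform team
P3: the Product team 159/239 = 66.5%, the Platform team 12/17 = 70.6% → the Platform team
P1: the Product team 11/48 = 22.9%, the Platform team 9/27 = 33.3% → the Platform team
The Platform team has the higher rate in all 4 groups.

the Platform team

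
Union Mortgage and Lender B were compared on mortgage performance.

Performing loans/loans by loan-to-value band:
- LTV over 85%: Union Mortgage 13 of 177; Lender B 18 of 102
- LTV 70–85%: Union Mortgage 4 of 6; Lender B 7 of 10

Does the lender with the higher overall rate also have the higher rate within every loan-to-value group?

LTV over 85%: Union Mortgage 13/177 = 7.3%, Lender B 18/102 = 17.6% → Lender B
LTV 70–85%: Union Mortgage 4/6 = 66.7%, Lender B 7/10 = 70.0% → Lender B
Overall: Union Mortgage 17/183 = 9.3%, Lender B 25/112 = 22.3% → Lender B
Lender B wins overall and in every loan-to-value group — no reversal.

Yes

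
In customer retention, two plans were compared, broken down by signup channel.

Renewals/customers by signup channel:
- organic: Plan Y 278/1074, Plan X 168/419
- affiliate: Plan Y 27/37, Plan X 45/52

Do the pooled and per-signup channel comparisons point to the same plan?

Yes

Organic: Plan Y 278/1074 = 25.9%, Plan X 168/419 = 40.1% → Plan X
Affiliate: Plan Y 27/37 = 73.0%, Plan X 45/52 = 86.5% → Plan X
Overall: Plan Y 305/1111 = 27.5%, Plan X 213/471 = 45.2% → Plan X
Plan X wins overall and in every signup group — no reversal.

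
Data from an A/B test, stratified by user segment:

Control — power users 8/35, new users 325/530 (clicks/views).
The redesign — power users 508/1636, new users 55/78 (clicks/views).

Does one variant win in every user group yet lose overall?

Yes

Power users: Control 8/35 = 22.9%, the redesign 508/1636 = 31.1% → the redesign
New users: Control 325/530 = 61.3%, the redesign 55/78 = 70.5% → the redesign
Overall: Control 333/565 = 58.9%, the redesign 563/1714 = 32.8% → Control
The redesign wins each user group but Control wins overall — the comparison reverses. The redesign's views skew toward power users, which has a lower base rate.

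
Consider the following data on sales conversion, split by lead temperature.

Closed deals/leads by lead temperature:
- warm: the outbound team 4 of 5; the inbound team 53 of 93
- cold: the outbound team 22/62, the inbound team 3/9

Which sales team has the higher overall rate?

the inbound team

Warm: the outbound team 4/5 = 80.0%, the inbound team 53/93 = 57.0% → the outbound team
Cold: the outbound team 22/62 = 35.5%, the inbound team 3/9 = 33.3% → the outbound team
Overall: the outbound team 26/67 = 38.8%, the inbound team 56/102 = 54.9% → the inbound team
(The outbound team wins every lead group but the inbound team wins overall — the outbound team's leads skew toward the low-rate cold group.)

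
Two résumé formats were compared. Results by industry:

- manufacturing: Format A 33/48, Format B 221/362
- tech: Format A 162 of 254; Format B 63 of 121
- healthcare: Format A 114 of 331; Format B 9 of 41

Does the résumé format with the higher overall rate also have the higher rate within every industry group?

No

Manufacturing: Format A 33/48 = 68.8%, Format B 221/362 = 61.0% → Format A
Tech: Format A 162/254 = 63.8%, Format B 63/121 = 52.1% → Format A
Healthcare: Format A 114/331 = 34.4%, Format B 9/41 = 22.0% → Format A
Overall: Format A 309/633 = 48.8%, Format B 293/524 = 55.9% → Format B
Format A wins each industry group but Format B wins overall — the comparison reverses. Format A's applications skew toward healthcare, which has a lower base rate.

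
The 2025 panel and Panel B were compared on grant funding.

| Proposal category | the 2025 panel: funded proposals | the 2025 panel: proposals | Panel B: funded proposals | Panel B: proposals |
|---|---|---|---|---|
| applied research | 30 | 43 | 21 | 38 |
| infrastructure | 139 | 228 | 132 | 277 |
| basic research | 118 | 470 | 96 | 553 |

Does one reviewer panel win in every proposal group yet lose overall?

No

Applied research: the 2025 panel 30/43 = 69.8%, Panel B 21/38 = 55.3% → the 2025 panel
Infrastructure: the 2025 panel 139/228 = 61.0%, Panel B 132/277 = 47.7% → the 2025 panel
Basic research: the 2025 panel 118/470 = 25.1%, Panel B 96/553 = 17.4% → the 2025 panel
Overall: the 2025 panel 287/741 = 38.7%, Panel B 249/868 = 28.7% → the 2025 panel
The 2025 panel wins overall and in every proposal group — no reversal.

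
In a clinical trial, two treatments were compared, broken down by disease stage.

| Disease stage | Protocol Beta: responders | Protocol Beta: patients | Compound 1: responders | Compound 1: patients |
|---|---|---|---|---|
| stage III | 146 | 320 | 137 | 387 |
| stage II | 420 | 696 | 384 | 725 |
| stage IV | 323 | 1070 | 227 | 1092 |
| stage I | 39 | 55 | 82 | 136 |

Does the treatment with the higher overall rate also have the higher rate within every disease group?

Yes

Stage III: Protocol Beta 146/320 = 45.6%, Compound 1 137/387 = 35.4% → Protocol Beta
Stage II: Protocol Beta 420/696 = 60.3%, Compound 1 384/725 = 53.0% → Protocol Beta
Stage IV: Protocol Beta 323/1070 = 30.2%, Compound 1 227/1092 = 20.8% → Protocol Beta
Stage I: Protocol Beta 39/55 = 70.9%, Compound 1 82/136 = 60.3% → Protocol Beta
Overall: Protocol Beta 928/2141 = 43.3%, Compound 1 830/2340 = 35.5% → Protocol Beta
Protocol Beta wins overall and in every disease group — no reversal.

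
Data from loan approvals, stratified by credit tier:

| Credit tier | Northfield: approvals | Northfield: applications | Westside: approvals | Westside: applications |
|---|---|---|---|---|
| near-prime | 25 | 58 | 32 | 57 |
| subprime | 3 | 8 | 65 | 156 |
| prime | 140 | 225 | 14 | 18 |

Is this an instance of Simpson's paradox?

Yes

Near-prime: Northfield 25/58 = 43.1%, Westside 32/57 = 56.1% → Westside
Subprime: Northfield 3/8 = 37.5%, Westside 65/156 = 41.7% → Westside
Prime: Northfield 140/225 = 62.2%, Westside 14/18 = 77.8% → Westside
Overall: Northfield 168/291 = 57.7%, Westside 111/231 = 48.1% → Northfield
Westside wins each credit group but Northfield wins overall — the comparison reverses. Westside's applications skew toward subprime, which has a lower base rate.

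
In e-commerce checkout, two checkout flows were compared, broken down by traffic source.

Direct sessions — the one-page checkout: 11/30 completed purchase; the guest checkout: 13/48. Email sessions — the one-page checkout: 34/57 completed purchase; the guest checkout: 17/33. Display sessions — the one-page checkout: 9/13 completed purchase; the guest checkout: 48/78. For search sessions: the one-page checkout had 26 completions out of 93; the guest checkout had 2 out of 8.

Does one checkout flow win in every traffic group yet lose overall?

Yes

Direct: the one-page checkout 11/30 = 36.7%, the guest checkout 13/48 = 27.1% → the one-page checkout
Email: the one-page checkout 34/57 = 59.6%, the guest checkout 17/33 = 51.5% → the one-page checkout
Display: the one-page checkout 9/13 = 69.2%, the guest checkout 48/78 = 61.5% → the one-page checkout
Search: the one-page checkout 26/93 = 28.0%, the guest checkout 2/8 = 25.0% → the one-page checkout
Overall: the one-page checkout 80/193 = 41.5%, the guest checkout 80/167 = 47.9% → the guest checkout
The one-page checkout wins each traffic group but the guest checkout wins overall — the comparison reverses. The one-page checkout's sessions skew toward search, which has a lower base rate.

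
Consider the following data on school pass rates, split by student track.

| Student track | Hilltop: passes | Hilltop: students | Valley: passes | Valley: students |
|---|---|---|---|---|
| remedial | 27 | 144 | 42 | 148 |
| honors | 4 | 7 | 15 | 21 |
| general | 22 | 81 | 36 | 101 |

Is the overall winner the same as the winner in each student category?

Remedial: Hilltop 27/144 = 18.8%, Valley 42/148 = 28.4% → Valley
Honors: Hilltop 4/7 = 57.1%, Valley 15/21 = 71.4% → Valley
General: Hilltop 22/81 = 27.2%, Valley 36/101 = 35.6% → Valley
Overall: Hilltop 53/232 = 22.8%, Valley 93/270 = 34.4% → Valley
Valley wins overall and in every student group — no reversal.

Yes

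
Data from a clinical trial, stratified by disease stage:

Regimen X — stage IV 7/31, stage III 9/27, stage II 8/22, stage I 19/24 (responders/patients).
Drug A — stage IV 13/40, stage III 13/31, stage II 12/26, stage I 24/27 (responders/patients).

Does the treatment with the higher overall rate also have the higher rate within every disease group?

Yes

Stage IV: Regimen X 7/31 = 22.6%, Drug A 13/40 = 32.5% → Drug A
Stage III: Regimen X 9/27 = 33.3%, Drug A 13/31 = 41.9% → Drug A
Stage II: Regimen X 8/22 = 36.4%, Drug A 12/26 = 46.2% → Drug A
Stage I: Regimen X 19/24 = 79.2%, Drug A 24/27 = 88.9% → Drug A
Overall: Regimen X 43/104 = 41.3%, Drug A 62/124 = 50.0% → Drug A
Drug A wins overall and in every disease group — no reversal.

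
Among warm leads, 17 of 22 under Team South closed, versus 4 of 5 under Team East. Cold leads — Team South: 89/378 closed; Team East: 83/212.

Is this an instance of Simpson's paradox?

No

Warm: Team South 17/22 = 77.3%, Team East 4/5 = 80.0% → Team East
Cold: Team South 89/378 = 23.5%, Team East 83/212 = 39.2% → Team East
Overall: Team South 106/400 = 26.5%, Team East 87/217 = 40.1% → Team East
Team East wins overall and in every lead group — no reversal.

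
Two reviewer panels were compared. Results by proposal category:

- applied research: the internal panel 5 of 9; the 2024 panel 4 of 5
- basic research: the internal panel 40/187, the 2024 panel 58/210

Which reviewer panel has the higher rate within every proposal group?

Applied research: the internal panel 5/9 = 55.6%, the 2024 panel 4/5 = 80.0% → the 2024 panel
Basic research: the internal panel 40/187 = 21.4%, the 2024 panel 58/210 = 27.6% → the 2024 panel
The 2024 panel has the higher rate in both groups.

the 2024 panel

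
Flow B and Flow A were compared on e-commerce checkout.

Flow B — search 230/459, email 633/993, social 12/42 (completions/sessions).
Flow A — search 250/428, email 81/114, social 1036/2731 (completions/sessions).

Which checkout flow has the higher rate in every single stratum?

Search: Flow B 230/459 = 50.1%, Flow A 250/428 = 58.4% → Flow A
Email: Flow B 633/993 = 63.7%, Flow A 81/114 = 71.1% → Flow A
Social: Flow B 12/42 = 28.6%, Flow A 1036/2731 = 37.9% → Flow A
Flow A has the higher rate in all 3 groups.

Flow A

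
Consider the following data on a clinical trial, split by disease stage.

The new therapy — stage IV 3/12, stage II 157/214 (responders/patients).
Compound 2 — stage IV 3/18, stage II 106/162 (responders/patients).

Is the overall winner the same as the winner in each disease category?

Yes

Stage IV: the new therapy 3/12 = 25.0%, Compound 2 3/18 = 16.7% → the new therapy
Stage II: the new therapy 157/214 = 73.4%, Compound 2 106/162 = 65.4% → the new therapy
Overall: the new therapy 160/226 = 70.8%, Compound 2 109/180 = 60.6% → the new therapy
The new therapy wins overall and in every disease group — no reversal.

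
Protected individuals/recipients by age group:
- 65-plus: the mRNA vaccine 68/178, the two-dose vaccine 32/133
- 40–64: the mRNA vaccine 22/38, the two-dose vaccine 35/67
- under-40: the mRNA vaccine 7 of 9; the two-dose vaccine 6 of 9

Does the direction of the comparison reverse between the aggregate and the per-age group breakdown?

No

65-plus: the mRNA vaccine 68/178 = 38.2%, the two-dose vaccine 32/133 = 24.1% → the mRNA vaccine
40–64: the mRNA vaccine 22/38 = 57.9%, the two-dose vaccine 35/67 = 52.2% → the mRNA vaccine
Under-40: the mRNA vaccine 7/9 = 77.8%, the two-dose vaccine 6/9 = 66.7% → the mRNA vaccine
Overall: the mRNA vaccine 97/225 = 43.1%, the two-dose vaccine 73/209 = 34.9% → the mRNA vaccine
The mRNA vaccine wins overall and in every age group — no reversal.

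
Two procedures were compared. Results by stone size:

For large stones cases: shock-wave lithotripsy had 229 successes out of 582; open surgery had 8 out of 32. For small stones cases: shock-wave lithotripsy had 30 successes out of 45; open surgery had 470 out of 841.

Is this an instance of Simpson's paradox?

Yes

Large stones: shock-wave lithotripsy 229/582 = 39.3%, open surgery 8/32 = 25.0% → shock-wave lithotripsy
Small stones: shock-wave lithotripsy 30/45 = 66.7%, open surgery 470/841 = 55.9% → shock-wave lithotripsy
Overall: shock-wave lithotripsy 259/627 = 41.3%, open surgery 478/873 = 54.8% → open surgery
Shock-wave lithotripsy wins each stone group but open surgery wins overall — the comparison reverses. Shock-wave lithotripsy's cases skew toward large stones, which has a lower base rate.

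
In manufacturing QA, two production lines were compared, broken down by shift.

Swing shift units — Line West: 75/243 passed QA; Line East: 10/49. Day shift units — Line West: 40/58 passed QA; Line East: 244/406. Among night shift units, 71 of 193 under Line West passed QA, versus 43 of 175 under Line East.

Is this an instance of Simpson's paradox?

Swing shift: Line West 75/243 = 30.9%, Line East 10/49 = 20.4% → Line West
Day shift: Line West 40/58 = 69.0%, Line East 244/406 = 60.1% → Line West
Night shift: Line West 71/193 = 36.8%, Line East 43/175 = 24.6% → Line West
Overall: Line West 186/494 = 37.7%, Line East 297/630 = 47.1% → Line East
Line West wins each shift group but Line East wins overall — the comparison reverses. Line West's units skew toward swing shift, which has a lower base rate.

Yes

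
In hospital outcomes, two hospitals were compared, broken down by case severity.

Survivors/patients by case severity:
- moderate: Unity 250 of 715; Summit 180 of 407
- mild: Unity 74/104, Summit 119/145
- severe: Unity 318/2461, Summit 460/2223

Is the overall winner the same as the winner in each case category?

Yes

Moderate: Unity 250/715 = 35.0%, Summit 180/407 = 44.2% → Summit
Mild: Unity 74/104 = 71.2%, Summit 119/145 = 82.1% → Summit
Severe: Unity 318/2461 = 12.9%, Summit 460/2223 = 20.7% → Summit
Overall: Unity 642/3280 = 19.6%, Summit 759/2775 = 27.4% → Summit
Summit wins overall and in every case group — no reversal.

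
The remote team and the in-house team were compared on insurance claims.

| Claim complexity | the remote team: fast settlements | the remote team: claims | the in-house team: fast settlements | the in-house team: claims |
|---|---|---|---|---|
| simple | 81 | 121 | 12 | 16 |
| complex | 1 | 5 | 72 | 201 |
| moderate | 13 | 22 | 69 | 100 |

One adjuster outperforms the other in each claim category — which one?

Simple: the remote team 81/121 = 66.9%, the in-house team 12/16 = 75.0% → the in-house team
Complex: the remote team 1/5 = 20.0%, the in-house team 72/201 = 35.8% → the in-house team
Moderate: the remote team 13/22 = 59.1%, the in-house team 69/100 = 69.0% → the in-house team
The in-house team has the higher rate in all 3 groups.

the in-house team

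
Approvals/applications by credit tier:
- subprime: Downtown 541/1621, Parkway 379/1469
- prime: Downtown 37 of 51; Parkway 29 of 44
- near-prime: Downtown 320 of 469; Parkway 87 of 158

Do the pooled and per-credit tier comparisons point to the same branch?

Yes

Subprime: Downtown 541/1621 = 33.4%, Parkway 379/1469 = 25.8% → Downtown
Prime: Downtown 37/51 = 72.5%, Parkway 29/44 = 65.9% → Downtown
Near-prime: Downtown 320/469 = 68.2%, Parkway 87/158 = 55.1% → Downtown
Overall: Downtown 898/2141 = 41.9%, Parkway 495/1671 = 29.6% → Downtown
Downtown wins overall and in every credit group — no reversal.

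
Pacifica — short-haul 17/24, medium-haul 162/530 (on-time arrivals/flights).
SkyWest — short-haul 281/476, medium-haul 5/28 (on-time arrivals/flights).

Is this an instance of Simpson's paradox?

Short-haul: Pacifica 17/24 = 70.8%, SkyWest 281/476 = 59.0% → Pacifica
Medium-haul: Pacifica 162/530 = 30.6%, SkyWest 5/28 = 17.9% → Pacifica
Overall: Pacifica 179/554 = 32.3%, SkyWest 286/504 = 56.7% → SkyWest
Pacifica wins each route group but SkyWest wins overall — the comparison reverses. Pacifica's flights skew toward medium-haul, which has a lower base rate.

Yes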